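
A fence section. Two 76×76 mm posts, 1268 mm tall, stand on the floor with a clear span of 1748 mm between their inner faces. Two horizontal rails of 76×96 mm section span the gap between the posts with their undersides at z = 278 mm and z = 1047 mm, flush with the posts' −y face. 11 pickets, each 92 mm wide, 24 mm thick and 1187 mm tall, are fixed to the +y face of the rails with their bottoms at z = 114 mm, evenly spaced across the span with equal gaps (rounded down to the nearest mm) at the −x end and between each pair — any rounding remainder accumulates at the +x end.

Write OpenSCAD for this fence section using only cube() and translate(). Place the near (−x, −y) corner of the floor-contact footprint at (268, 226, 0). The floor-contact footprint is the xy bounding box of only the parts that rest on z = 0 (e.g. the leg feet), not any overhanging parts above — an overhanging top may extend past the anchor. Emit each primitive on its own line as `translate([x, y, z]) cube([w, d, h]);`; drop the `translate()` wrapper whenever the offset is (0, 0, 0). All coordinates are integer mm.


translate([268, 226, 0]) cube([76, 76, 1268]);
translate([2092, 226, 0]) cube([76, 76, 1268]);
translate([344, 226, 278]) cube([1748, 76, 96]);
translate([344, 226, 1047]) cube([1748, 76, 96]);
translate([405, 302, 114]) cube([92, 24, 1187]);
translate([558, 302, 114]) cube([92, 24, 1187]);
translate([711, 302, 114]) cube([92, 24, 1187]);
translate([864, 302, 114]) cube([92, 24, 1187]);
translate([1017, 302, 114]) cube([92, 24, 1187]);
translate([1170, 302, 114]) cube([92, 24, 1187]);
translate([1323, 302, 114]) cube([92, 24, 1187]);
translate([1476, 302, 114]) cube([92, 24, 1187]);
translate([1629, 302, 114]) cube([92, 24, 1187]);
translate([1782, 302, 114]) cube([92, 24, 1187]);
translate([1935, 302, 114]) cube([92, 24, 1187]);


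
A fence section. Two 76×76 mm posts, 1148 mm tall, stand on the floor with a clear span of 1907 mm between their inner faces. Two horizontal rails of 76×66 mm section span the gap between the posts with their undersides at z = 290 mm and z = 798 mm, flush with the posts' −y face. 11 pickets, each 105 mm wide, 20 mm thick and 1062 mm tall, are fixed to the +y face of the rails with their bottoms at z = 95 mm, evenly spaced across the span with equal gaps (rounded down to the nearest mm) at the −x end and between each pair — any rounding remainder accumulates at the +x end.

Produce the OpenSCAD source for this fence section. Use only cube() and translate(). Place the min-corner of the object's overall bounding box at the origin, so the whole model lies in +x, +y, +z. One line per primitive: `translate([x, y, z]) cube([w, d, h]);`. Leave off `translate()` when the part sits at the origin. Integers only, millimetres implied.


cube([76, 76, 1148]);
translate([1983, 0, 0]) cube([76, 76, 1148]);
translate([76, 0, 290]) cube([1907, 76, 66]);
translate([76, 0, 798]) cube([1907, 76, 66]);
translate([138, 76, 95]) cube([105, 20, 1062]);
translate([305, 76, 95]) cube([105, 20, 1062]);
translate([472, 76, 95]) cube([105, 20, 1062]);
translate([639, 76, 95]) cube([105, 20, 1062]);
translate([806, 76, 95]) cube([105, 20, 1062]);
translate([973, 76, 95]) cube([105, 20, 1062]);
translate([1140, 76, 95]) cube([105, 20, 1062]);
translate([1307, 76, 95]) cube([105, 20, 1062]);
translate([1474, 76, 95]) cube([105, 20, 1062]);
translate([1641, 76, 95]) cube([105, 20, 1062]);
translate([1808, 76, 95]) cube([105, 20, 1062]);


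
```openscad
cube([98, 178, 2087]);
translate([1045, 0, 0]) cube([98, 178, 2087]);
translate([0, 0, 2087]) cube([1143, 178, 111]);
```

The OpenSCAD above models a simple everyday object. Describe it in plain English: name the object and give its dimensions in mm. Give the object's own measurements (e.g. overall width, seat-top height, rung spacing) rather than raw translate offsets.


A door frame. The clear opening is 947 mm wide and 2087 mm high. Two 98 mm wide jambs, 178 mm deep, stand either side of the opening from the floor to the top of the opening. A 111 mm thick head sits across the top of both jambs, spanning the full outside width of the frame.


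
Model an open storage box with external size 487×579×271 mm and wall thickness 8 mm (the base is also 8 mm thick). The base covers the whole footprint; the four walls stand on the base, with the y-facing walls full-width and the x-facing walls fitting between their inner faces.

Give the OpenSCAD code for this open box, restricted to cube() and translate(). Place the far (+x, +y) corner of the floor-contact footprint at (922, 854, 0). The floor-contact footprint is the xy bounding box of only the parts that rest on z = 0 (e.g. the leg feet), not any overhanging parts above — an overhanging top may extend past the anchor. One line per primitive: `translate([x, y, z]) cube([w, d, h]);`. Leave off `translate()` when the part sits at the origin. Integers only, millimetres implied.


translate([435, 275, 0]) cube([487, 579, 8]);
translate([435, 275, 8]) cube([487, 8, 263]);
translate([435, 846, 8]) cube([487, 8, 263]);
translate([435, 283, 8]) cube([8, 563, 263]);
translate([914, 283, 8]) cube([8, 563, 263]);


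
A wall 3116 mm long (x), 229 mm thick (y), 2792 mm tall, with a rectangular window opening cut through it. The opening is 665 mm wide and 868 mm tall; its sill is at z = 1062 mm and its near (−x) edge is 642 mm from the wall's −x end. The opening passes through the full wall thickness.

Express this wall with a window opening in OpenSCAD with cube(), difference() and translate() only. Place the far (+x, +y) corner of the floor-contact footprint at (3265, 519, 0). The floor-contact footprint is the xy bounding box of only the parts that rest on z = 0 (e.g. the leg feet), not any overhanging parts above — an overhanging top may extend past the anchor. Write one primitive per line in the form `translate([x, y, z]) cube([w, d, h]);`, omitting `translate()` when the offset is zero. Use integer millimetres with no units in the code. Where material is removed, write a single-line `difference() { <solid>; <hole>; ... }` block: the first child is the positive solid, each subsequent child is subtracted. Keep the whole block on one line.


difference() { translate([149, 290, 0]) cube([3116, 229, 2792]); translate([791, 290, 1062]) cube([665, 229, 868]); }


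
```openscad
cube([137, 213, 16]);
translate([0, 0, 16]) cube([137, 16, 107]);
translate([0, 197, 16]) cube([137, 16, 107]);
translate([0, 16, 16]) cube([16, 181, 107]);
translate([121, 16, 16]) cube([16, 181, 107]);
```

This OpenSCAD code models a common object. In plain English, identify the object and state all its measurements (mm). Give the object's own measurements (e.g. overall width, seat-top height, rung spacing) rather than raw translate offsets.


An open-topped rectangular box: outside dimensions 137×213×123 mm, with a uniform wall and base thickness of 16 mm. The base is a full 137×213 slab on the floor; four walls sit on top of the base. The front and back walls (the −y and +y sides) span the full width; the two side walls fit between them.


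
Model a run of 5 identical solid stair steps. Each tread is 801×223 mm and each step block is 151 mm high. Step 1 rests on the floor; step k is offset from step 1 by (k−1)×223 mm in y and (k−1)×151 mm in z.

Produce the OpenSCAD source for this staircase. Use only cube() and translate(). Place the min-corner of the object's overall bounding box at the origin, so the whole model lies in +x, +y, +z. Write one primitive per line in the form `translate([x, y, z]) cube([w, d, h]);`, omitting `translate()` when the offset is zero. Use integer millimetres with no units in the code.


cube([801, 223, 151]);
translate([0, 223, 151]) cube([801, 223, 151]);
translate([0, 446, 302]) cube([801, 223, 151]);
translate([0, 669, 453]) cube([801, 223, 151]);
translate([0, 892, 604]) cube([801, 223, 151]);


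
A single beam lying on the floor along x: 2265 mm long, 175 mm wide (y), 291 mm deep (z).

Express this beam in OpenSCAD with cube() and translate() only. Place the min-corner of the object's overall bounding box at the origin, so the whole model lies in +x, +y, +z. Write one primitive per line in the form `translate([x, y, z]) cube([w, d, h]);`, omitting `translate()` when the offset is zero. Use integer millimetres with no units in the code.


cube([2265, 175, 291]);


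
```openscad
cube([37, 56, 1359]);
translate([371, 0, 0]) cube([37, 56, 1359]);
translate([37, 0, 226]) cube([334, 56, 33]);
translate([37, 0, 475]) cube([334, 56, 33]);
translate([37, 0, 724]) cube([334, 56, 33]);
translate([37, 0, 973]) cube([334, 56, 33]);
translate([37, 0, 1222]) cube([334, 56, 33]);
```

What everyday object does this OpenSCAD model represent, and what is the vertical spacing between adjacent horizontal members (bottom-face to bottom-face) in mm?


A ladder. The rung spacing is 249 mm.

Two tall 37×56 posts with 5 short bars between them — a ladder. Adjacent rungs sit at z = 226 and z = 475, so the spacing is 475 − 226 = 249 mm.


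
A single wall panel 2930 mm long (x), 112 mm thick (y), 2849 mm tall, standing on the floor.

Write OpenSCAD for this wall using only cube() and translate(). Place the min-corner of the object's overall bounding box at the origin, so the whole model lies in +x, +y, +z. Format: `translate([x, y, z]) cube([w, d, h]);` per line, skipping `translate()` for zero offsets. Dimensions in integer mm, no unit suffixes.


cube([2930, 112, 2849]);


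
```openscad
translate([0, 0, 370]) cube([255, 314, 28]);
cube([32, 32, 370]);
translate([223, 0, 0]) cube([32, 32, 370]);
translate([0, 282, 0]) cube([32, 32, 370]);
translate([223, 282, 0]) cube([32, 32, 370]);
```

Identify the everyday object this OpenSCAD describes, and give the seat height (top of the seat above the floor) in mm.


A stool. The seat height is 398 mm.

A 255×314×28 slab at z = 370 on four corner posts — a stool. The seat top is 370 + 28 = 398 mm.


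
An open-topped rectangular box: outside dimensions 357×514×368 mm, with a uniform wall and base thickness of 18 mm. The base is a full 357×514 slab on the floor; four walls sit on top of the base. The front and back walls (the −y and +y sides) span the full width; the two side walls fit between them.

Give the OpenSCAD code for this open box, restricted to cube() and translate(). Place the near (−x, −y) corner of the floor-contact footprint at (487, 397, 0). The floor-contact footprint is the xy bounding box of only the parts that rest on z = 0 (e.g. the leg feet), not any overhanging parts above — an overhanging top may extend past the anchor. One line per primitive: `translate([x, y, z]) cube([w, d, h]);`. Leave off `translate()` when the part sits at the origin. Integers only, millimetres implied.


translate([487, 397, 0]) cube([357, 514, 18]);
translate([487, 397, 18]) cube([357, 18, 350]);
translate([487, 893, 18]) cube([357, 18, 350]);
translate([487, 415, 18]) cube([18, 478, 350]);
translate([826, 415, 18]) cube([18, 478, 350]);


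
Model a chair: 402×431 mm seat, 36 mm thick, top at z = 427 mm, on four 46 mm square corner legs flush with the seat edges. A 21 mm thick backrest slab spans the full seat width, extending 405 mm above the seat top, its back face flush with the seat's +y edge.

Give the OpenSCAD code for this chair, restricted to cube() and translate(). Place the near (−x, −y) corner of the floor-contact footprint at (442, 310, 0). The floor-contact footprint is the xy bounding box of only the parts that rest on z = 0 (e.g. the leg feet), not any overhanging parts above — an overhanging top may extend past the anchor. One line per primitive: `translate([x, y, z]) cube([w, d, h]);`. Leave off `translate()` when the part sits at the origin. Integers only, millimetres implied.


translate([442, 310, 391]) cube([402, 431, 36]);
translate([442, 310, 0]) cube([46, 46, 391]);
translate([798, 310, 0]) cube([46, 46, 391]);
translate([442, 695, 0]) cube([46, 46, 391]);
translate([798, 695, 0]) cube([46, 46, 391]);
translate([442, 720, 427]) cube([402, 21, 405]);


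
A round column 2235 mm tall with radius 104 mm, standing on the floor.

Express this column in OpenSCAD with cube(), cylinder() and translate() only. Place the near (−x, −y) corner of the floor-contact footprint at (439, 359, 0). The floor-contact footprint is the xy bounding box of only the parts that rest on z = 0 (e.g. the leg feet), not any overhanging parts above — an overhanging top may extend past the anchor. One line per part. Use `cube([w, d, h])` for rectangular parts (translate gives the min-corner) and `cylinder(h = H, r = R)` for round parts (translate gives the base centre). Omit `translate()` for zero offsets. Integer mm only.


translate([543, 463, 0]) cylinder(h = 2235, r = 104);


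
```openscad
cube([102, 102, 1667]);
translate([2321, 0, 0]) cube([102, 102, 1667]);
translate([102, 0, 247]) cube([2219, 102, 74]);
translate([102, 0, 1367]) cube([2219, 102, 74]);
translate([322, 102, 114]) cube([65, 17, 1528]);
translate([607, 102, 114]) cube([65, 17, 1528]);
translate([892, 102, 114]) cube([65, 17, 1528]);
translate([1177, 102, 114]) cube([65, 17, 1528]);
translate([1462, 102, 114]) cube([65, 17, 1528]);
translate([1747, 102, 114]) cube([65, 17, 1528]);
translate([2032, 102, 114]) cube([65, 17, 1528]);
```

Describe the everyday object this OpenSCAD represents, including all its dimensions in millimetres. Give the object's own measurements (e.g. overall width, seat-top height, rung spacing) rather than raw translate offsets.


A fence section. Two 102×102 mm posts, 1667 mm tall, stand on the floor with a clear span of 2219 mm between their inner faces. Two horizontal rails of 102×74 mm section span the gap between the posts with their undersides at z = 247 mm and z = 1367 mm, flush with the posts' −y face. 7 pickets, each 65 mm wide, 17 mm thick and 1528 mm tall, are fixed to the +y face of the rails with their bottoms at z = 114 mm, spaced across the span with a 220 mm gap after the −x post and between neighbouring pickets, with 224 mm left before the +x post.


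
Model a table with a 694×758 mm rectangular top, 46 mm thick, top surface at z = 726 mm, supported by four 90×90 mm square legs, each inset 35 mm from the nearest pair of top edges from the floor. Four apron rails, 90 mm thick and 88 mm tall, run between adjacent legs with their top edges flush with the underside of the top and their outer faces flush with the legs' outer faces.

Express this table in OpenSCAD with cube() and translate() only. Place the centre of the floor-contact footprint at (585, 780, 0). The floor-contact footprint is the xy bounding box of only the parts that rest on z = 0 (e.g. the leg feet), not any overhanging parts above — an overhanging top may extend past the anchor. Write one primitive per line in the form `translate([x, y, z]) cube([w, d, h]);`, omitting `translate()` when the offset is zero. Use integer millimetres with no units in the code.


translate([238, 401, 680]) cube([694, 758, 46]);
translate([273, 436, 0]) cube([90, 90, 680]);
translate([807, 436, 0]) cube([90, 90, 680]);
translate([273, 1034, 0]) cube([90, 90, 680]);
translate([807, 1034, 0]) cube([90, 90, 680]);
translate([363, 436, 592]) cube([444, 90, 88]);
translate([363, 1034, 592]) cube([444, 90, 88]);
translate([273, 526, 592]) cube([90, 508, 88]);
translate([807, 526, 592]) cube([90, 508, 88]);


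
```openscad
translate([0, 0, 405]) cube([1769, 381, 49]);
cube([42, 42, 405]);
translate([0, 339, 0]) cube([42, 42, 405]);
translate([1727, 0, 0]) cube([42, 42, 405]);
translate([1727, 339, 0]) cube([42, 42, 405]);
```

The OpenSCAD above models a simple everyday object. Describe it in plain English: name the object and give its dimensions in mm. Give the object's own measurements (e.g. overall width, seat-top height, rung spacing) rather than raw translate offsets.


A bench: a 1769×381 mm seat slab, 49 mm thick, top at z = 454 mm, on four 42×42 mm square legs flush with the seat corners and standing on z = 0.


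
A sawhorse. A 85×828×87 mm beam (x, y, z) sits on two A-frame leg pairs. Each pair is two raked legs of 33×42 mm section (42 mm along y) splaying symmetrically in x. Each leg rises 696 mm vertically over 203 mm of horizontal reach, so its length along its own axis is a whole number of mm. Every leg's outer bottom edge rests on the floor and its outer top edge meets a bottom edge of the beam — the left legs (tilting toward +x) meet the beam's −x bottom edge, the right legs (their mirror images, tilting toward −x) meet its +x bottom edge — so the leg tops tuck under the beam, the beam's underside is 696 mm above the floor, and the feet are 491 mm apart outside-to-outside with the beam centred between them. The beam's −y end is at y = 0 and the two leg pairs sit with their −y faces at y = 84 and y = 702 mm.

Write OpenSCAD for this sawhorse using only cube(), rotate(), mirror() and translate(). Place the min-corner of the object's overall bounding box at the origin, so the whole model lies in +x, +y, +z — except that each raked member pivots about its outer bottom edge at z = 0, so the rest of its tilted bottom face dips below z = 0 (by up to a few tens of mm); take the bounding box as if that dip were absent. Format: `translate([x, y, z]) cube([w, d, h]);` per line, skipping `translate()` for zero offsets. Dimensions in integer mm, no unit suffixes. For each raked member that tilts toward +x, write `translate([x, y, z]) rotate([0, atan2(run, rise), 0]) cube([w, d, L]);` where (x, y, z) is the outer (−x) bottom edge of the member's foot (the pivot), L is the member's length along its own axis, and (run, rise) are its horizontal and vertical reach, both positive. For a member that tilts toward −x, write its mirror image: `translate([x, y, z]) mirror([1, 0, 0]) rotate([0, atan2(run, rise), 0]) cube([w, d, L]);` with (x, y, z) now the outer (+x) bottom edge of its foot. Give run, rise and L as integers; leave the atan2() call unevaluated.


translate([203, 0, 696]) cube([85, 828, 87]);
translate([0, 84, 0]) rotate([0, atan2(203, 696), 0]) cube([33, 42, 725]);
translate([491, 84, 0]) mirror([1, 0, 0]) rotate([0, atan2(203, 696), 0]) cube([33, 42, 725]);
translate([0, 702, 0]) rotate([0, atan2(203, 696), 0]) cube([33, 42, 725]);
translate([491, 702, 0]) mirror([1, 0, 0]) rotate([0, atan2(203, 696), 0]) cube([33, 42, 725]);


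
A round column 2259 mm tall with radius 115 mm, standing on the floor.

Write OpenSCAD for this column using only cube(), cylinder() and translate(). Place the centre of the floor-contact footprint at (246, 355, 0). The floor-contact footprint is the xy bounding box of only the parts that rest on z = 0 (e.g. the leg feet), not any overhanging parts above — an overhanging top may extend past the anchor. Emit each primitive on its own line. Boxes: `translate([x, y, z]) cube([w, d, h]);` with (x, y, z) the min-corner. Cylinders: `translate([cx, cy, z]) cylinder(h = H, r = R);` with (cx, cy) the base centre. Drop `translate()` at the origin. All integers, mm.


translate([246, 355, 0]) cylinder(h = 2259, r = 115);


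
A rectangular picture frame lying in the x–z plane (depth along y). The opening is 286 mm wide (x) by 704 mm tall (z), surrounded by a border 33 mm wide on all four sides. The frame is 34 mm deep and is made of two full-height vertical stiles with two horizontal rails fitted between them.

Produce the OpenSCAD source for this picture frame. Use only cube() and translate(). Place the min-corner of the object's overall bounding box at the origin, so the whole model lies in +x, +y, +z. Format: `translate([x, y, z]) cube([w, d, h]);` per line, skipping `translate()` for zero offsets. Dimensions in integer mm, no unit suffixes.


cube([33, 34, 770]);
translate([319, 0, 0]) cube([33, 34, 770]);
translate([33, 0, 0]) cube([286, 34, 33]);
translate([33, 0, 737]) cube([286, 34, 33]);


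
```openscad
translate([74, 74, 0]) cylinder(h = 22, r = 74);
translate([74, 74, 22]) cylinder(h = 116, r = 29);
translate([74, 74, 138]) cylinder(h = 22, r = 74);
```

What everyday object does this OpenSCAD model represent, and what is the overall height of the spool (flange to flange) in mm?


A spool. The overall height is 160 mm.

Three coaxial cylinders, large–small–large — a spool. Two 22 mm flanges and a 116 mm core give 22 + 116 + 22 = 160 mm.


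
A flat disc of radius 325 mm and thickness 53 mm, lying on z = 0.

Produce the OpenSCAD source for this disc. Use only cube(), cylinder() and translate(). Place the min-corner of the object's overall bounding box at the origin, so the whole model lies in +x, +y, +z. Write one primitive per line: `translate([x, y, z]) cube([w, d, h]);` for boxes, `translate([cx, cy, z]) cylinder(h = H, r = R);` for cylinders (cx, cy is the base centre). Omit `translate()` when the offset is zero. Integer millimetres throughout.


translate([325, 325, 0]) cylinder(h = 53, r = 325);


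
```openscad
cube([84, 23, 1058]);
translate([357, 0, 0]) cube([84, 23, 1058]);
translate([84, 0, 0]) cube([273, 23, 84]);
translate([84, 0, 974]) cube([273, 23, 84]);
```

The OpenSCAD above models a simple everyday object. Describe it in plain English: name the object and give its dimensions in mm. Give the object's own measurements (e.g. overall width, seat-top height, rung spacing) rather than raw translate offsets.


A rectangular picture frame lying in the x–z plane (depth along y). The opening is 273 mm wide (x) by 890 mm tall (z), surrounded by a border 84 mm wide on all four sides. The frame is 23 mm deep and is made of two full-height vertical stiles with two horizontal rails fitted between them.


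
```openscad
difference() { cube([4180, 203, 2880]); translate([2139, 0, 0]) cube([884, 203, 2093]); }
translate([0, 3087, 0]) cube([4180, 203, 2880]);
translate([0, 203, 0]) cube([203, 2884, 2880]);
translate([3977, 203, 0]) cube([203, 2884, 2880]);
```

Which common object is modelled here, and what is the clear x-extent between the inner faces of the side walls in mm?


A single room. The interior width is 3774 mm.

Four walls enclosing a rectangle with a door in the front wall — a room. Outside width 4180 minus two 203 mm walls gives 3774 mm.


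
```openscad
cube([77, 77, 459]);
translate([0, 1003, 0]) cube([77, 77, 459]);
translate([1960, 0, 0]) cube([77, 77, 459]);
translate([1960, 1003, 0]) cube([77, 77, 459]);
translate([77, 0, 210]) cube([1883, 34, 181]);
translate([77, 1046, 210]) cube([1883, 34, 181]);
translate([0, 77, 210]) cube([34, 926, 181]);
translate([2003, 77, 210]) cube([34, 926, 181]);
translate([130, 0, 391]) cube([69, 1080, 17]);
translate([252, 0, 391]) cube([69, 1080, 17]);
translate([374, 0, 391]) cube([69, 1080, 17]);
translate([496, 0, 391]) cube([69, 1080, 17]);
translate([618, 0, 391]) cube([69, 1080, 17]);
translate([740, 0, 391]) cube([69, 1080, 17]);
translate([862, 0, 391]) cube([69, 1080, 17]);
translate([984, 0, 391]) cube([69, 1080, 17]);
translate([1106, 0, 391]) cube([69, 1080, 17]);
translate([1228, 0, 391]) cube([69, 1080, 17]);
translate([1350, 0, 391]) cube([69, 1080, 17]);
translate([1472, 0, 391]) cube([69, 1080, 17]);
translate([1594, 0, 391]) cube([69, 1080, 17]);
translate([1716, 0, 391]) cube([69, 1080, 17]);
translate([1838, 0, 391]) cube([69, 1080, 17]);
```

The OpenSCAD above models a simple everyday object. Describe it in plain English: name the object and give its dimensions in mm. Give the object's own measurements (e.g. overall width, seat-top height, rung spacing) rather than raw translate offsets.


A bed frame 2037 mm long (x) by 1080 mm wide (y). Four 77×77 mm corner posts, 459 mm tall, at the corners of the footprint. Four rails of 34 mm thickness and 181 mm height run between adjacent posts with their undersides at z = 210 mm, their outer faces flush with the outside of the frame (the two x-running rails run between the posts' inner faces; the two y-running rails run between the posts' inner faces). 15 slats, each 69 mm wide (x) and 17 mm thick, lie across the top of the two x-running rails, running the full 1080 mm width of the frame in y; along x they sit between the end posts with a 53 mm gap after the −x posts and between neighbouring slats and before the +x posts.


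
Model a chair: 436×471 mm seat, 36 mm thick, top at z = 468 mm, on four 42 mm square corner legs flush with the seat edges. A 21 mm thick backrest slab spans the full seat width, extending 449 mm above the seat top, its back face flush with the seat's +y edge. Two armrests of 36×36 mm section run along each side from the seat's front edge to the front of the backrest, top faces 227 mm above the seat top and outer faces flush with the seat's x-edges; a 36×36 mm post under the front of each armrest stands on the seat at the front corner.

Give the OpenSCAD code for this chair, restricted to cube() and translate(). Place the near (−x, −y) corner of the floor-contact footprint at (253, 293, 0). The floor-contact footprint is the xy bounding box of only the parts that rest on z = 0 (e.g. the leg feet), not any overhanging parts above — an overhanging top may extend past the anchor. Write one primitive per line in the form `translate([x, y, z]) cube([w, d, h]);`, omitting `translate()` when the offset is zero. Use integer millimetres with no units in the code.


translate([253, 293, 432]) cube([436, 471, 36]);
translate([253, 293, 0]) cube([42, 42, 432]);
translate([647, 293, 0]) cube([42, 42, 432]);
translate([253, 722, 0]) cube([42, 42, 432]);
translate([647, 722, 0]) cube([42, 42, 432]);
translate([253, 743, 468]) cube([436, 21, 449]);
translate([253, 293, 659]) cube([36, 450, 36]);
translate([653, 293, 659]) cube([36, 450, 36]);
translate([253, 293, 468]) cube([36, 36, 191]);
translate([653, 293, 468]) cube([36, 36, 191]);


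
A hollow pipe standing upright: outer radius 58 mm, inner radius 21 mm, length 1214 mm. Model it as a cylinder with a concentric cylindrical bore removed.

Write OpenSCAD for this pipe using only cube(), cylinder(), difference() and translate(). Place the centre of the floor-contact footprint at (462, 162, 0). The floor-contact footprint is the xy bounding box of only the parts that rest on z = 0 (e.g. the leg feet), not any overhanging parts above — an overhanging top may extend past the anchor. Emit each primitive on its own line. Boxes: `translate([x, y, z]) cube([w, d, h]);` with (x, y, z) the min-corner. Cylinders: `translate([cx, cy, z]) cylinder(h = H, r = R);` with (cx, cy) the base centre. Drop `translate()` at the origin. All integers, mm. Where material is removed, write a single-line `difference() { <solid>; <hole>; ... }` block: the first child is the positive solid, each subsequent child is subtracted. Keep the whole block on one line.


difference() { translate([462, 162, 0]) cylinder(h = 1214, r = 58); translate([462, 162, 0]) cylinder(h = 1214, r = 21); }


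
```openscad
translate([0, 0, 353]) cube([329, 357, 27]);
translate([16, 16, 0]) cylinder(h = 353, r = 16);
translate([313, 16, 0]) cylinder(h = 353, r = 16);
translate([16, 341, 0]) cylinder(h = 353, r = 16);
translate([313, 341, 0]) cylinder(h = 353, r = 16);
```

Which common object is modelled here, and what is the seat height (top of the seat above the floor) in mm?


A stool. The seat height is 380 mm.

A 329×357×27 slab at z = 353 on four corner cylinders — a stool. The seat top is 353 + 27 = 380 mm.


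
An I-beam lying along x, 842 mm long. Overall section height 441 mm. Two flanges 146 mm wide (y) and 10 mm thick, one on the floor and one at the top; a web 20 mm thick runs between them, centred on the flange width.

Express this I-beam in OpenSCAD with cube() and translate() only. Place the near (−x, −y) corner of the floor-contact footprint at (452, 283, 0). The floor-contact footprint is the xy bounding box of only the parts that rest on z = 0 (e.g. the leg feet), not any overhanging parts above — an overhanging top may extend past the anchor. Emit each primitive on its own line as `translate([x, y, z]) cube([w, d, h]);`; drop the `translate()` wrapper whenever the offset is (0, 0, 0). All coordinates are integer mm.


translate([452, 283, 0]) cube([842, 146, 10]);
translate([452, 346, 10]) cube([842, 20, 421]);
translate([452, 283, 431]) cube([842, 146, 10]);


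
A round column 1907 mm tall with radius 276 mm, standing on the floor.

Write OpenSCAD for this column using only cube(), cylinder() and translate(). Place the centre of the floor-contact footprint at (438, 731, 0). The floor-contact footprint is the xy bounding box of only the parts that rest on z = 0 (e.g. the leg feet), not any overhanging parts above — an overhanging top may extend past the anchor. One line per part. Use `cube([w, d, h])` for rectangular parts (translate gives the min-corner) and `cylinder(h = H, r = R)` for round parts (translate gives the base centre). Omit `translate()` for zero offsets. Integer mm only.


translate([438, 731, 0]) cylinder(h = 1907, r = 276);


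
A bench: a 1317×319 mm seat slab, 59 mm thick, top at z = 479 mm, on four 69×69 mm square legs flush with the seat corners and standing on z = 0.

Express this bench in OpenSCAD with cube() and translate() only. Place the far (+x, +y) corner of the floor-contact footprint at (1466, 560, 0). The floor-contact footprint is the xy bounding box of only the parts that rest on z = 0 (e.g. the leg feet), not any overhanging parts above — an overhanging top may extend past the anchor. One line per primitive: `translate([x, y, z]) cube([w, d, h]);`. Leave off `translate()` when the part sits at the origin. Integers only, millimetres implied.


translate([149, 241, 420]) cube([1317, 319, 59]);
translate([149, 241, 0]) cube([69, 69, 420]);
translate([149, 491, 0]) cube([69, 69, 420]);
translate([1397, 241, 0]) cube([69, 69, 420]);
translate([1397, 491, 0]) cube([69, 69, 420]);


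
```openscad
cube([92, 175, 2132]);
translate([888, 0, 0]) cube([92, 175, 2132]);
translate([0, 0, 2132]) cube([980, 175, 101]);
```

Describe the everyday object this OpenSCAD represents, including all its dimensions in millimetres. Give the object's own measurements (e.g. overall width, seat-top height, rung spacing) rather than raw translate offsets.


A door frame. The clear opening is 796 mm wide and 2132 mm high. Two 92 mm wide jambs, 175 mm deep, stand either side of the opening from the floor to the top of the opening. A 101 mm thick head sits across the top of both jambs, spanning the full outside width of the frame.


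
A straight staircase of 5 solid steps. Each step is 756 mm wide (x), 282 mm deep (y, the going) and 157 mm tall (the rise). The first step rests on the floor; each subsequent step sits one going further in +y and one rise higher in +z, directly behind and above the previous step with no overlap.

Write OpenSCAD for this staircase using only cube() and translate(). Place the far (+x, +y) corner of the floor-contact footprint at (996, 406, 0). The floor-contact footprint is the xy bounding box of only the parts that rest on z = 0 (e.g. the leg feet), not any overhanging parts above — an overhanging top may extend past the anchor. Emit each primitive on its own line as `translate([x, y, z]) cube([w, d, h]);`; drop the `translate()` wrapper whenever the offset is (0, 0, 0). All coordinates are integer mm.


translate([240, 124, 0]) cube([756, 282, 157]);
translate([240, 406, 157]) cube([756, 282, 157]);
translate([240, 688, 314]) cube([756, 282, 157]);
translate([240, 970, 471]) cube([756, 282, 157]);
translate([240, 1252, 628]) cube([756, 282, 157]);


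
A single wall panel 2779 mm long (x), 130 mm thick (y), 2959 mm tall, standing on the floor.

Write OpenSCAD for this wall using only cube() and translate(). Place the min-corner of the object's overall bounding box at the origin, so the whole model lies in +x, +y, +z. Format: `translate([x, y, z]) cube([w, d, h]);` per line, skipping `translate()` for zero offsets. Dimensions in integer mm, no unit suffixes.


cube([2779, 130, 2959]);


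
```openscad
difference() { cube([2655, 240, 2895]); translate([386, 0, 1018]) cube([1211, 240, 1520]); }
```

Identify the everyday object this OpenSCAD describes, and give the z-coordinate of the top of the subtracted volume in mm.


A wall with a window opening. The window head height is 2538 mm.

A wall with a rectangular opening subtracted — a window. Sill at z = 1018, opening 1520 mm tall, so the head is at 1018 + 1520 = 2538 mm.


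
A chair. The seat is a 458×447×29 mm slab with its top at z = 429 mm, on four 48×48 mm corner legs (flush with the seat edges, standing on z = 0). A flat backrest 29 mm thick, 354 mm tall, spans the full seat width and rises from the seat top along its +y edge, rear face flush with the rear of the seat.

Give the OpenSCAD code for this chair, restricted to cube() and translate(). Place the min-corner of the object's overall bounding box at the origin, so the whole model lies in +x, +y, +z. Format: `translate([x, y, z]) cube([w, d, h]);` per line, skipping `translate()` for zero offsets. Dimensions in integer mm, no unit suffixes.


// leg_h = 429 - 29 = 400
translate([0, 0, 400]) cube([458, 447, 29]);
cube([48, 48, 400]);
translate([410, 0, 0]) cube([48, 48, 400]);
translate([0, 399, 0]) cube([48, 48, 400]);
translate([410, 399, 0]) cube([48, 48, 400]);
translate([0, 418, 429]) cube([458, 29, 354]);


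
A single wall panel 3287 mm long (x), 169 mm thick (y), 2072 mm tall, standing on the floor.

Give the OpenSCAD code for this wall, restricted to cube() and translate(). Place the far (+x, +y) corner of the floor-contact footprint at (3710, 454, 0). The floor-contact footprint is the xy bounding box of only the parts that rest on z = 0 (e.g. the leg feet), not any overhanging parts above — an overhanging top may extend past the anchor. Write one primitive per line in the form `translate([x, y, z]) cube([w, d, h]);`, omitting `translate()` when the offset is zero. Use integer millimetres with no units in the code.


translate([423, 285, 0]) cube([3287, 169, 2072]);


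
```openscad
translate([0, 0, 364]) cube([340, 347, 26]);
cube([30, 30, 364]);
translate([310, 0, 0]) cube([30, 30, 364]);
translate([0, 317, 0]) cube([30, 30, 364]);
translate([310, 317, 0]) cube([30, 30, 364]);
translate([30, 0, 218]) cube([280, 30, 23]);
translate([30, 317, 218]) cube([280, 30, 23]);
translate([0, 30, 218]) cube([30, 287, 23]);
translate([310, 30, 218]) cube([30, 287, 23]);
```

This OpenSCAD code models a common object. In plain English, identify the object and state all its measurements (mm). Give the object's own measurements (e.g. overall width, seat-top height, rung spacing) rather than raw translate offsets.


A four-legged stool. The seat is a 340×347×26 mm slab whose top surface is at z = 390 mm; four square legs, each 30×30 mm in cross-section, run from the floor (z = 0) to the underside of the seat, each flush with a corner of the seat. Four stretchers, 30 mm wide and 23 mm tall, connect adjacent legs with their undersides at z = 218 mm, each running between the inner faces of the legs it joins and aligned with the legs' outer faces on the other axis.


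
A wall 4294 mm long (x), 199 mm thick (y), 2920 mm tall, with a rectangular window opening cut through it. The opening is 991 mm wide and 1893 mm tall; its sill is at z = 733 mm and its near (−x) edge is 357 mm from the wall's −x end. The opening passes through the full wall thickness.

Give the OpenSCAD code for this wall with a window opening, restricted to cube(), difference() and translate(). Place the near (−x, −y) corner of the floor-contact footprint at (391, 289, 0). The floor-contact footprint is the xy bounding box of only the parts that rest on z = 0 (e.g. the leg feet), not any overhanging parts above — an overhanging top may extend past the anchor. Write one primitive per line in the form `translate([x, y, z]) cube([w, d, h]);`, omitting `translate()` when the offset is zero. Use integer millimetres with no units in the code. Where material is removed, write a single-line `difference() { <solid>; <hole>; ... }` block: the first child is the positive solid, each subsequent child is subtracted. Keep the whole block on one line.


difference() { translate([391, 289, 0]) cube([4294, 199, 2920]); translate([748, 289, 733]) cube([991, 199, 1893]); }


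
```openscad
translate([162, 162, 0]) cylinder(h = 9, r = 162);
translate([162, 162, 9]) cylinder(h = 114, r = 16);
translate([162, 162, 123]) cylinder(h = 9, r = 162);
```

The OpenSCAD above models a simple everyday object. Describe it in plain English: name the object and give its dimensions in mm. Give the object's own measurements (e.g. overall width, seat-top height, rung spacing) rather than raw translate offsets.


A spool: two coaxial disc flanges of radius 162 mm and thickness 9 mm, joined by a core cylinder of radius 16 mm and height 114 mm. The lower flange rests on z = 0 and the three cylinders share a vertical axis.


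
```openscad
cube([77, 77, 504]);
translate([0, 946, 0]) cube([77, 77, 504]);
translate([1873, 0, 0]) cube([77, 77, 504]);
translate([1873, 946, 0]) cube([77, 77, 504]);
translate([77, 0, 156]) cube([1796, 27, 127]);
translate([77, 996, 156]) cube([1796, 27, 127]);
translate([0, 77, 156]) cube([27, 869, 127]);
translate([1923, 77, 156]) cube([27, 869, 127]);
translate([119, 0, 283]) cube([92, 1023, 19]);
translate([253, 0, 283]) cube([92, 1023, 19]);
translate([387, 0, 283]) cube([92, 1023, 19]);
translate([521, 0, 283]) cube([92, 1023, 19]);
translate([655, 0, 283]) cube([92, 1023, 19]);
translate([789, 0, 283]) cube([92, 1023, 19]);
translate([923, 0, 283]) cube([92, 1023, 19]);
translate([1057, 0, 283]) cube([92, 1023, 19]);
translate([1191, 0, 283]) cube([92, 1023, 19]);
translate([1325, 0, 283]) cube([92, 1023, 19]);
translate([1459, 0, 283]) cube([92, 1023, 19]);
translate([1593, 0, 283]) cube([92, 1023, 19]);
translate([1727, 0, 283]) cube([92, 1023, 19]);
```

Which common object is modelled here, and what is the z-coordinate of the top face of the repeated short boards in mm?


A bed frame. The slat-top height is 302 mm.

Four posts, four rails, and a row of slats — a bed frame. Slats sit on the rails at z = 156 + 127 = 283; with slat thickness 19, the top is 302 mm.


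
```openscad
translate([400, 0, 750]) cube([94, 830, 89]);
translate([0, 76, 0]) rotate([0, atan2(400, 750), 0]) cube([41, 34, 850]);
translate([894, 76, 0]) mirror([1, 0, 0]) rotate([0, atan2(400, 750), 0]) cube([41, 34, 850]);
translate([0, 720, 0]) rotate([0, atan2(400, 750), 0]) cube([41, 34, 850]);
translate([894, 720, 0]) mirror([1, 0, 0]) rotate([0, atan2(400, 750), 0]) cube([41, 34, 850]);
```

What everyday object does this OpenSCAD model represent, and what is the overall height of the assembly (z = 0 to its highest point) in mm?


A sawhorse. The overall height is 839 mm.

A beam across two mirrored pairs of raked legs — a sawhorse. The beam's underside is at z = 750 (matching the legs' vertical rise in atan2(400, 750)) and the beam is 89 mm tall, so its top is at 750 + 89 = 839 mm. The raked legs top out at the beam's underside, so that is the highest point.


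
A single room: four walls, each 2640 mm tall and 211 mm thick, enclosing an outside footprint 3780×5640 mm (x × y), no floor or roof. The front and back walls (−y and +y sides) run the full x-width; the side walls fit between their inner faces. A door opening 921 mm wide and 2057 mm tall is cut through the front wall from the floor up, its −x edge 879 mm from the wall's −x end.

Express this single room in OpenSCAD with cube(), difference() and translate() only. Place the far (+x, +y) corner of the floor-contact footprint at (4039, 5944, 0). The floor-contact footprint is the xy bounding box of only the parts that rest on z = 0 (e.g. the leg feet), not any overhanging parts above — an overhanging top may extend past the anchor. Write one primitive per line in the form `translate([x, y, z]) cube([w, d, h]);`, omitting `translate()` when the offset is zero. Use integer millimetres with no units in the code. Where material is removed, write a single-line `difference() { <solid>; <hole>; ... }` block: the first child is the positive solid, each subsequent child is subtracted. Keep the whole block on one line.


difference() { translate([259, 304, 0]) cube([3780, 211, 2640]); translate([1138, 304, 0]) cube([921, 211, 2057]); }
translate([259, 5733, 0]) cube([3780, 211, 2640]);
translate([259, 515, 0]) cube([211, 5218, 2640]);
translate([3828, 515, 0]) cube([211, 5218, 2640]);
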